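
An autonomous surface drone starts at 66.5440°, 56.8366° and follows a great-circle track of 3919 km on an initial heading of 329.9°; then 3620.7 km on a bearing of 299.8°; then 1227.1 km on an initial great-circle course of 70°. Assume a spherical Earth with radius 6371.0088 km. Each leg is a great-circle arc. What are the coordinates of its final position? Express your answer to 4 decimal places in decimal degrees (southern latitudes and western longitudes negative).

latitude 63.9428°, longitude -121.8361°

Apply the spherical direct solution leg by leg, carrying full precision between legs.
Leg 1: from (66.5440°, 56.8366°), δ = 3919/6371.0088 = 0.615130 rad, θ = 329.9° → φ = 71.4299°, λ = -57.8307°.
Leg 2: from (71.4299°, -57.8307°), δ = 3620.7/6371.0088 = 0.568309 rad, θ = 299.8° → φ = 62.1425°, λ = -146.0086°.
Leg 3: from (62.1425°, -146.0086°), δ = 1227.1/6371.0088 = 0.192607 rad, θ = 70° → φ = 63.9428°, λ = -121.8361°.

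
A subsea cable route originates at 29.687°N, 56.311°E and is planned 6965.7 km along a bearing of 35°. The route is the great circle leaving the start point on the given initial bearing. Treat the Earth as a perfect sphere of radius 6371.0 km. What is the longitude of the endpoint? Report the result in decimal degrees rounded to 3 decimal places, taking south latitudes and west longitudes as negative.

longitude 141.947°

δ = 6965.7/6371 = 1.093345 rad (62.6440°).
With φ₁ = 29.687° = 0.518136 rad and θ = 35° = 0.610865 rad:
Destination latitude: φ₂ = arcsin( sin φ₁ cos δ + cos φ₁ sin δ cos θ ) = arcsin(0.859632) = 59.275°.
Then Δλ = atan2(0.442567, 0.033775) = 1.494629 rad, from sin θ sin δ cos φ₁ over cos δ − sin φ₁ sin φ₂.
λ₂ = 56.311° + 85.636° = 141.947°.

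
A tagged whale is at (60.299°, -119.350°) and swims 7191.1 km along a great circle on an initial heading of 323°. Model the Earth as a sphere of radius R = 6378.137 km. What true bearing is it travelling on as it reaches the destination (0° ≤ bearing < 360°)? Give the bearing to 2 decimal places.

final bearing 205.87°

δ = 7191.1/6378.137 = 1.127461 rad (64.5988°).
Converting: φ₁ = 1.052416 rad, θ = 5.637413 rad.
Destination latitude: φ₂ = arcsin( sin φ₁ cos δ + cos φ₁ sin δ cos θ ) = arcsin(0.730049) = 46.890°.
Then Δλ = atan2(-0.269357, -0.205182) = -2.221774 rad, from sin θ sin δ cos φ₁ over cos δ − sin φ₁ sin φ₂.
λ₂ = -119.350° + -127.298° = -246.648°, normalized to (−180°, 180°] → 113.352°.
The forward bearing on arrival equals the back-azimuth from the destination plus 180°.
Back-azimuth from P₂ (46.89°, 113.35°) to P₁ (60.30°, -119.35°), with Δλ' = λ₁ − λ₂ = -232.70°: atan2( sin Δλ' cos φ₁ , cos φ₂ sin φ₁ − sin φ₂ cos φ₁ cos Δλ' ) = 25.87°.
Final bearing = (25.87° + 180°) mod 360° = 205.87°.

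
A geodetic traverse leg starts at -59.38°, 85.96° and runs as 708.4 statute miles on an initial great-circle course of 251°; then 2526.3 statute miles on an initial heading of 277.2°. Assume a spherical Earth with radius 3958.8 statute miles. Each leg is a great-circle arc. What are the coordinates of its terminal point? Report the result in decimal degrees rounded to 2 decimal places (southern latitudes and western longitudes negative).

latitude -41.91°, longitude 12.94°

Apply the spherical direct solution leg by leg, carrying full precision between legs.
Leg 1: from (-59.38°, 85.96°), δ = 708.4/3958.8 = 0.178943 rad, θ = 251° → φ = -61.20°, λ = 65.51°.
Leg 2: from (-61.20°, 65.51°), δ = 2526.3/3958.8 = 0.638148 rad, θ = 277.2° → φ = -41.91°, λ = 12.94°.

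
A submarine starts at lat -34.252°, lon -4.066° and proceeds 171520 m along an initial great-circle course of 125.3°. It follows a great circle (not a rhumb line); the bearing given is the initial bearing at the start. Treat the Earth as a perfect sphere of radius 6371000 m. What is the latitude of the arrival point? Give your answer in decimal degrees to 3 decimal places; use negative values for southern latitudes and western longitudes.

The arc subtends δ = 171520/6371000 = 0.026922 rad at the centre.
Converting: φ₁ = -0.597810 rad, θ = 2.186898 rad.
sin φ₂ = sin φ₁ cos δ + cos φ₁ sin δ cos θ = (-0.562834)(0.999638) + (0.826570)(0.026919)(-0.577858) = -0.575487
φ₂ = asin(-0.575487) = -0.613200 rad = -35.134°.
For the longitude increment, Δλ = atan2( sin θ sin δ cos φ₁, cos δ − sin φ₁ sin φ₂ ) = atan2(0.018159, 0.675734) = 1.539°.
λ₂ = -4.066° + 1.539° = -2.527°.

latitude -35.134°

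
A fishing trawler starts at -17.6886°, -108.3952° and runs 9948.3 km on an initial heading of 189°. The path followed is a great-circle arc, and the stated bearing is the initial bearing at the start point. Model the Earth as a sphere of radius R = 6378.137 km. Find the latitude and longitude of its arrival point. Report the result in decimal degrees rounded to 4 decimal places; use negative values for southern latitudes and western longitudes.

δ = 9948.3/6378.137 = 1.559750 rad (89.3671°).
Start latitude φ₁ = -0.308724 rad; initial bearing θ = 3.298672 rad.
Applying the spherical law of cosines for sides, sin φ₂ = sin φ₁ cos δ + cos φ₁ sin δ cos θ = -0.944291, so φ₂ = -70.7852°.
For the longitude increment, Δλ = atan2( sin θ sin δ cos φ₁, cos δ − sin φ₁ sin φ₂ ) = atan2(-0.149029, -0.275871) = -151.6214°.
λ₂ = -108.3952° + -151.6214° = -260.0166°, normalized to (−180°, 180°] → 99.9834°.

latitude -70.7852°, longitude 99.9834°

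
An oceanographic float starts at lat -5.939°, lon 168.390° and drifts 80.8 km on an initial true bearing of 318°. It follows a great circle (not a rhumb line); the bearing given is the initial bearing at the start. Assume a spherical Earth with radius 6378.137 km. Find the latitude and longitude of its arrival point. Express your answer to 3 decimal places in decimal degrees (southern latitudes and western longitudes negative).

δ = 80.8/6378.137 = 0.012668 rad (0.7258°).
Converting: φ₁ = -0.103655 rad, θ = 5.550147 rad.
Destination latitude: φ₂ = arcsin( sin φ₁ cos δ + cos φ₁ sin δ cos θ ) = arcsin(-0.094098) = -5.399°.
For the longitude increment, Δλ = atan2( sin θ sin δ cos φ₁, cos δ − sin φ₁ sin φ₂ ) = atan2(-0.008431, 0.990184) = -0.488°.
Hence λ₂ = 168.390° + -0.488° = 167.902°.

latitude -5.399°, longitude 167.902°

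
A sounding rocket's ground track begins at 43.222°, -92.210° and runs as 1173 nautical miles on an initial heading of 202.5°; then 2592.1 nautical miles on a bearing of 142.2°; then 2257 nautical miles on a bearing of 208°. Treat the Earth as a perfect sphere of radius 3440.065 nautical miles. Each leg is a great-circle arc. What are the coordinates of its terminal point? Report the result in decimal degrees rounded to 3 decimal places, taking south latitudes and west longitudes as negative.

latitude -42.475°, longitude -97.911°

Apply the spherical direct solution leg by leg, carrying full precision between legs.
Leg 1: from (43.222°, -92.210°), δ = 1173/3440.065 = 0.340982 rad, θ = 202.5° → φ = 24.851°, λ = -100.318°.
Leg 2: from (24.851°, -100.318°), δ = 2592.1/3440.065 = 0.753503 rad, θ = 142.2° → φ = -10.607°, λ = -75.063°.
Leg 3: from (-10.607°, -75.063°), δ = 2257/3440.065 = 0.656092 rad, θ = 208° → φ = -42.475°, λ = -97.911°.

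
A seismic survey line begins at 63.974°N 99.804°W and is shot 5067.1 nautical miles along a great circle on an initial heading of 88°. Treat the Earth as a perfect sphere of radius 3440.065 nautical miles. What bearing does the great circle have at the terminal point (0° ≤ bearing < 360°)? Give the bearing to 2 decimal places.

final bearing 153.84°

Angular distance δ = d/R = 5067.1 / 3440.065 = 1.472966 rad.
Start latitude φ₁ = 1.116557 rad; initial bearing θ = 1.535890 rad.
Applying the spherical law of cosines for sides, sin φ₂ = sin φ₁ cos δ + cos φ₁ sin δ cos θ = 0.103009, so φ₂ = 5.912°.
Then Δλ = atan2(0.436415, 0.005110) = 1.559087 rad, from sin θ sin δ cos φ₁ over cos δ − sin φ₁ sin φ₂.
λ₂ = -99.804° + 89.329° = -10.475°.
The forward bearing on arrival equals the back-azimuth from the destination plus 180°.
Back-azimuth from P₂ (5.91°, -10.47°) to P₁ (63.97°, -99.80°), with Δλ' = λ₁ − λ₂ = -89.33°: atan2( sin Δλ' cos φ₁ , cos φ₂ sin φ₁ − sin φ₂ cos φ₁ cos Δλ' ) = 333.84°.
Final bearing = (333.84° + 180°) mod 360° = 153.84°.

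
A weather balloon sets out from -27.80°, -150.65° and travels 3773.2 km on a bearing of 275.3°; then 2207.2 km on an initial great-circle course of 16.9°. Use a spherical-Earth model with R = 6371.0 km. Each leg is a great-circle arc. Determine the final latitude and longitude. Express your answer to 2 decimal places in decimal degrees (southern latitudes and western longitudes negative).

latitude -0.90°, longitude 178.76°

Apply the spherical direct solution leg by leg, carrying full precision between legs.
Leg 1: from (-27.80°, -150.65°), δ = 3773.2/6371 = 0.592246 rad, θ = 275.3° → φ = -19.96°, λ = 173.10°.
Leg 2: from (-19.96°, 173.10°), δ = 2207.2/6371 = 0.346445 rad, θ = 16.9° → φ = -0.90°, λ = 178.76°.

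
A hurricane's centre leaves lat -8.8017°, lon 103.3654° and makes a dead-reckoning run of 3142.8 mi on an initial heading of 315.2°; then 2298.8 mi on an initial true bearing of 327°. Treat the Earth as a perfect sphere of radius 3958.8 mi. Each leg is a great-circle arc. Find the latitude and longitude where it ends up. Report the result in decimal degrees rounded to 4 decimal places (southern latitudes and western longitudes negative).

Apply the spherical direct solution leg by leg, carrying full precision between legs.
Leg 1: from (-8.8017°, 103.3654°), δ = 3142.8/3958.8 = 0.793877 rad, θ = 315.2° → φ = 23.1253°, λ = 70.2478°.
Leg 2: from (23.1253°, 70.2478°), δ = 2298.8/3958.8 = 0.580681 rad, θ = 327° → φ = 48.7195°, λ = 43.3192°.

latitude 48.7195°, longitude 43.3192°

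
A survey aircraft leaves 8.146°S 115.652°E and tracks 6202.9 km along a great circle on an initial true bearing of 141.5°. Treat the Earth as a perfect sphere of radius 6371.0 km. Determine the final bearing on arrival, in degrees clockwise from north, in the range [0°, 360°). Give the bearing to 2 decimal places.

δ = 6202.9/6371 = 0.973615 rad (55.7840°).
Start latitude φ₁ = -0.142175 rad; initial bearing θ = 2.469641 rad.
sin φ₂ = sin φ₁ cos δ + cos φ₁ sin δ cos θ = (-0.141696)(0.562314) + (0.989910)(0.826924)(-0.782608) = -0.720305
φ₂ = asin(-0.720305) = -0.804242 rad = -46.080°.
Then Δλ = atan2(0.509578, 0.460250) = 0.836218 rad, from sin θ sin δ cos φ₁ over cos δ − sin φ₁ sin φ₂.
Hence λ₂ = 115.652° + 47.912° = 163.564°.
The forward bearing on arrival equals the back-azimuth from the destination plus 180°.
Back-azimuth from P₂ (-46.08°, 163.56°) to P₁ (-8.15°, 115.65°), with Δλ' = λ₁ − λ₂ = -47.91°: atan2( sin Δλ' cos φ₁ , cos φ₂ sin φ₁ − sin φ₂ cos φ₁ cos Δλ' ) = 297.33°.
Final bearing = (297.33° + 180°) mod 360° = 117.33°.

final bearing 117.33°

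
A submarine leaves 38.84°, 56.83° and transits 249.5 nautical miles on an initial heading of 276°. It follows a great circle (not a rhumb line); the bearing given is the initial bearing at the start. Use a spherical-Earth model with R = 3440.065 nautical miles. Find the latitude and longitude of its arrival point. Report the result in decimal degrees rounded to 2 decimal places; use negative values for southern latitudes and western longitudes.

The arc subtends δ = 249.5/3440.065 = 0.072528 rad at the centre.
Start latitude φ₁ = 0.677886 rad; initial bearing θ = 4.817109 rad.
Applying the spherical law of cosines for sides, sin φ₂ = sin φ₁ cos δ + cos φ₁ sin δ cos θ = 0.631399, so φ₂ = 39.15°.
Δλ = atan2( sin θ sin δ cos φ₁ , cos δ − sin φ₁ sin φ₂ ) = atan2(-0.056133, 0.601391) = -0.093069 rad = -5.33°.
λ₂ = λ₁ + Δλ = 51.50°.

latitude 39.15°, longitude 51.50°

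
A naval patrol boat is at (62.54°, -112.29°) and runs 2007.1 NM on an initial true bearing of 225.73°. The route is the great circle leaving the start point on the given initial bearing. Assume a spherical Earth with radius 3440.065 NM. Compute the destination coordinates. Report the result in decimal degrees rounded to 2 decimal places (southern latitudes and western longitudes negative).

The arc subtends δ = 2007.1/3440.065 = 0.583448 rad at the centre.
Converting: φ₁ = 1.091529 rad, θ = 3.939732 rad.
Applying the spherical law of cosines for sides, sin φ₂ = sin φ₁ cos δ + cos φ₁ sin δ cos θ = 0.563211, so φ₂ = 34.28°.
For the longitude increment, Δλ = atan2( sin θ sin δ cos φ₁, cos δ − sin φ₁ sin φ₂ ) = atan2(-0.181906, 0.334813) = -28.52°.
λ₂ = -112.29° + -28.52° = -140.81°.

latitude 34.28°, longitude -140.81°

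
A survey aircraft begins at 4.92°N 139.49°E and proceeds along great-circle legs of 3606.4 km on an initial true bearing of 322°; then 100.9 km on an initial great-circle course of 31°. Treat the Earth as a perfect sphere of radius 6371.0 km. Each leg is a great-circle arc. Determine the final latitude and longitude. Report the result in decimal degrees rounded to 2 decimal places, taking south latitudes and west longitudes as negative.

Apply the spherical direct solution leg by leg, carrying full precision between legs.
Leg 1: from (4.92°, 139.49°), δ = 3606.4/6371 = 0.566065 rad, θ = 322° → φ = 29.57°, λ = 117.18°.
Leg 2: from (29.57°, 117.18°), δ = 100.9/6371 = 0.015837 rad, θ = 31° → φ = 30.34°, λ = 117.72°.

latitude 30.34°, longitude 117.72°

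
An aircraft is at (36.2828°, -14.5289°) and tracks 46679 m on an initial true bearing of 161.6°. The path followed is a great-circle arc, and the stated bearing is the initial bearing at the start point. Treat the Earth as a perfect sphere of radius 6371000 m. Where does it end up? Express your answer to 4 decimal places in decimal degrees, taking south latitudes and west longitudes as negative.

Angular distance δ = d/R = 46679 / 6371000 = 0.007327 rad.
Start latitude φ₁ = 0.633254 rad; initial bearing θ = 2.820452 rad.
sin φ₂ = sin φ₁ cos δ + cos φ₁ sin δ cos θ = (0.591771)(0.999973) + (0.806106)(0.007327)(-0.948876) = 0.586151
φ₂ = asin(0.586151) = 0.626300 rad = 35.8844°.
Then Δλ = atan2(0.001864, 0.653106) = 0.002854 rad, from sin θ sin δ cos φ₁ over cos δ − sin φ₁ sin φ₂.
Hence λ₂ = -14.5289° + 0.1635° = -14.3654°.

latitude 35.8844°, longitude -14.3654°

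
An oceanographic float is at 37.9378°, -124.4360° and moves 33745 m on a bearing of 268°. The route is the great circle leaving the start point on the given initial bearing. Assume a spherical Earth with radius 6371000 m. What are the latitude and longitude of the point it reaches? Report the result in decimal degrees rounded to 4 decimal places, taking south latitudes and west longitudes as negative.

latitude 37.9266°, longitude -124.8205°

Central angle δ = d/R = 0.005297 rad.
Converting: φ₁ = 0.662140 rad, θ = 4.677482 rad.
Destination latitude: φ₂ = arcsin( sin φ₁ cos δ + cos φ₁ sin δ cos θ ) = arcsin(0.614651) = 37.9266°.
For the longitude increment, Δλ = atan2( sin θ sin δ cos φ₁, cos δ − sin φ₁ sin φ₂ ) = atan2(-0.004175, 0.622095) = -0.3845°.
λ₂ = λ₁ + Δλ = -124.8205°.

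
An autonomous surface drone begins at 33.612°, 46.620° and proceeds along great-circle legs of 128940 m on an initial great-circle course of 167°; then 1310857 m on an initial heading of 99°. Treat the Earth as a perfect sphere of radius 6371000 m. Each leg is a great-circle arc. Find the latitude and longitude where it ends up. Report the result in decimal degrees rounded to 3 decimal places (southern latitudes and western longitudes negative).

Apply the spherical direct solution leg by leg, carrying full precision between legs.
Leg 1: from (33.612°, 46.620°), δ = 128940/6371000 = 0.020239 rad, θ = 167° → φ = 32.482°, λ = 46.929°.
Leg 2: from (32.482°, 46.929°), δ = 1310857/6371000 = 0.205754 rad, θ = 99° → φ = 29.917°, λ = 60.392°.

latitude 29.917°, longitude 60.392°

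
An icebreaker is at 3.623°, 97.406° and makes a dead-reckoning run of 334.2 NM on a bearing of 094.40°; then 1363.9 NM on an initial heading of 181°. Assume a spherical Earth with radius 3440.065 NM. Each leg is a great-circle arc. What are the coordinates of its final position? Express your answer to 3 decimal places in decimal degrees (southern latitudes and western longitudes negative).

Apply the spherical direct solution leg by leg, carrying full precision between legs.
Leg 1: from (3.623°, 97.406°), δ = 334.2/3440.065 = 0.097149 rad, θ = 94.4° → φ = 3.180°, λ = 102.964°.
Leg 2: from (3.180°, 102.964°), δ = 1363.9/3440.065 = 0.396475 rad, θ = 181° → φ = -19.533°, λ = 102.555°.

latitude -19.533°, longitude 102.555°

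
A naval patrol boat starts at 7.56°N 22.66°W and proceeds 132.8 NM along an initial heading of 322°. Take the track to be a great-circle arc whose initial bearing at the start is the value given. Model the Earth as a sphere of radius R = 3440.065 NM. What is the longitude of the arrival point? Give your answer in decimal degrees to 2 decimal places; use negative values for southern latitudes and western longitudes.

longitude -24.04°

The arc subtends δ = 132.8/3440.065 = 0.038604 rad at the centre.
Start latitude φ₁ = 0.131947 rad; initial bearing θ = 5.619960 rad.
sin φ₂ = sin φ₁ cos δ + cos φ₁ sin δ cos θ = (0.131564)(0.999255) + (0.991308)(0.038594)(0.788011) = 0.161615
φ₂ = asin(0.161615) = 0.162327 rad = 9.30°.
Δλ = atan2( sin θ sin δ cos φ₁ , cos δ − sin φ₁ sin φ₂ ) = atan2(-0.023555, 0.977992) = -0.024080 rad = -1.38°.
Hence λ₂ = -22.66° + -1.38° = -24.04°.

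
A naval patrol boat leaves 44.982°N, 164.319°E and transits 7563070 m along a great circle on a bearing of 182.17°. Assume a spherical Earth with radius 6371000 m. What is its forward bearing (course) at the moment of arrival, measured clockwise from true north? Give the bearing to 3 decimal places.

final bearing 181.667°

Angular distance δ = d/R = 7563070 / 6371000 = 1.187109 rad.
Converting: φ₁ = 0.785084 rad, θ = 3.179466 rad.
Applying the spherical law of cosines for sides, sin φ₂ = sin φ₁ cos δ + cos φ₁ sin δ cos θ = -0.390812, so φ₂ = -23.005°.
Then Δλ = atan2(-0.024835, 0.650602) = -0.038154 rad, from sin θ sin δ cos φ₁ over cos δ − sin φ₁ sin φ₂.
λ₂ = λ₁ + Δλ = 162.133°.
The forward bearing on arrival equals the back-azimuth from the destination plus 180°.
Back-azimuth from P₂ (-23.005°, 162.133°) to P₁ (44.982°, 164.319°), with Δλ' = λ₁ − λ₂ = 2.186°: atan2( sin Δλ' cos φ₁ , cos φ₂ sin φ₁ − sin φ₂ cos φ₁ cos Δλ' ) = 1.667°.
Final bearing = (1.667° + 180°) mod 360° = 181.667°.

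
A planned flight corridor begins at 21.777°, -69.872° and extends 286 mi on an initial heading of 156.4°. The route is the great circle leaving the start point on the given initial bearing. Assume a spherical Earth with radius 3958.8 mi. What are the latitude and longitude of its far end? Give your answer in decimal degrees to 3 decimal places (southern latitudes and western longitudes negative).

latitude 17.975°, longitude -68.131°

Central angle δ = d/R = 0.072244 rad.
Start latitude φ₁ = 0.380080 rad; initial bearing θ = 2.729695 rad.
sin φ₂ = sin φ₁ cos δ + cos φ₁ sin δ cos θ = (0.370995)(0.997392) + (0.928635)(0.072181)(-0.916363) = 0.308604
φ₂ = asin(0.308604) = 0.313725 rad = 17.975°.
Δλ = atan2( sin θ sin δ cos φ₁ , cos δ − sin φ₁ sin φ₂ ) = atan2(0.026835, 0.882901) = 0.030385 rad = 1.741°.
Hence λ₂ = -69.872° + 1.741° = -68.131°.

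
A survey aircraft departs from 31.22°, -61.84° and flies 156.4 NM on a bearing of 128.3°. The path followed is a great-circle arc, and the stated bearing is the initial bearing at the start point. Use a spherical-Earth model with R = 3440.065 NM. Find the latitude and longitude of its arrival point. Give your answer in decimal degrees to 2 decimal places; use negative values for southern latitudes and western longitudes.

δ = 156.4/3440.065 = 0.045464 rad (2.6049°).
Start latitude φ₁ = 0.544892 rad; initial bearing θ = 2.239257 rad.
sin φ₂ = sin φ₁ cos δ + cos φ₁ sin δ cos θ = (0.518326)(0.998967) + (0.855183)(0.045449)(-0.619779) = 0.493701
φ₂ = asin(0.493701) = 0.516341 rad = 29.58°.
Δλ = atan2( sin θ sin δ cos φ₁ , cos δ − sin φ₁ sin φ₂ ) = atan2(0.030502, 0.743069) = 0.041025 rad = 2.35°.
λ₂ = -61.84° + 2.35° = -59.49°.

latitude 29.58°, longitude -59.49°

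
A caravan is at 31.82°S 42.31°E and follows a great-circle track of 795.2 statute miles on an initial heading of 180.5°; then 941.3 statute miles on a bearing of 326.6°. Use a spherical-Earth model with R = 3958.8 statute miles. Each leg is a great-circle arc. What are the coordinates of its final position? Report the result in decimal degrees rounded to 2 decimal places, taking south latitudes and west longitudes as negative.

Apply the spherical direct solution leg by leg, carrying full precision between legs.
Leg 1: from (-31.82°, 42.31°), δ = 795.2/3958.8 = 0.200869 rad, θ = 180.5° → φ = -43.33°, λ = 42.17°.
Leg 2: from (-43.33°, 42.17°), δ = 941.3/3958.8 = 0.237774 rad, θ = 326.6° → φ = -31.59°, λ = 33.42°.

latitude -31.59°, longitude 33.42°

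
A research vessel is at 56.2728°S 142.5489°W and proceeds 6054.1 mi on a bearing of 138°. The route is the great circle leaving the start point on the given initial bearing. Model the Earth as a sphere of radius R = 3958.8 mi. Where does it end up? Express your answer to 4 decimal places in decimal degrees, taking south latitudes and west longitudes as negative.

The arc subtends δ = 6054.1/3958.8 = 1.529277 rad at the centre.
Start latitude φ₁ = -0.982146 rad; initial bearing θ = 2.408554 rad.
Destination latitude: φ₂ = arcsin( sin φ₁ cos δ + cos φ₁ sin δ cos θ ) = arcsin(-0.446789) = -26.5379°.
Δλ = atan2( sin θ sin δ cos φ₁ , cos δ − sin φ₁ sin φ₂ ) = atan2(0.371207, -0.330083) = 2.297620 rad = 131.6439°.
λ₂ = λ₁ + Δλ = -10.9050°.

latitude -26.5379°, longitude -10.9050°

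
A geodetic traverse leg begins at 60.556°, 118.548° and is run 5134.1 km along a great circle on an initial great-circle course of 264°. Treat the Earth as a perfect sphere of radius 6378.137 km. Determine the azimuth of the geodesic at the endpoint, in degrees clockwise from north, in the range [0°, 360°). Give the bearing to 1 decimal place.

The arc subtends δ = 5134.1/6378.137 = 0.804953 rad at the centre.
With φ₁ = 60.556° = 1.056902 rad and θ = 264° = 4.607669 rad:
Destination latitude: φ₂ = arcsin( sin φ₁ cos δ + cos φ₁ sin δ cos θ ) = arcsin(0.566579) = 34.512°.
Then Δλ = atan2(-0.352384, 0.199747) = -1.055111 rad, from sin θ sin δ cos φ₁ over cos δ − sin φ₁ sin φ₂.
λ₂ = λ₁ + Δλ = 58.095°.
The forward bearing on arrival equals the back-azimuth from the destination plus 180°.
Back-azimuth from P₂ (34.5°, 58.1°) to P₁ (60.6°, 118.5°), with Δλ' = λ₁ − λ₂ = 60.5°: atan2( sin Δλ' cos φ₁ , cos φ₂ sin φ₁ − sin φ₂ cos φ₁ cos Δλ' ) = 36.4°.
Final bearing = (36.4° + 180°) mod 360° = 216.4°.

final bearing 216.4°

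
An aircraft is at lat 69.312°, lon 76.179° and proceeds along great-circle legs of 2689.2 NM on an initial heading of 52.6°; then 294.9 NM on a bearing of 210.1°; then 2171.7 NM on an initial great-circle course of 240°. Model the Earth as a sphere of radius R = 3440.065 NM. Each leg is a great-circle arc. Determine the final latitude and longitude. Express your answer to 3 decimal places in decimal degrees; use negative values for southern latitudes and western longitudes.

Apply the spherical direct solution leg by leg, carrying full precision between legs.
Leg 1: from (69.312°, 76.179°), δ = 2689.2/3440.065 = 0.781729 rad, θ = 52.6° → φ = 54.597°, λ = -178.857°.
Leg 2: from (54.597°, -178.857°), δ = 294.9/3440.065 = 0.085725 rad, θ = 210.1° → φ = 50.282°, λ = 177.290°.
Leg 3: from (50.282°, 177.290°), δ = 2171.7/3440.065 = 0.631296 rad, θ = 240° → φ = 25.618°, λ = 142.760°.

latitude 25.618°, longitude 142.760°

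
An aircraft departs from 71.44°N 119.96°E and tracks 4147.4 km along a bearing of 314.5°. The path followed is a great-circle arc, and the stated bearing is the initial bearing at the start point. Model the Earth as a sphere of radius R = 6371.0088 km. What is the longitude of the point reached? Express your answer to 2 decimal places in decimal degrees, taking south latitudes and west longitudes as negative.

Central angle δ = d/R = 0.650980 rad.
With φ₁ = 71.44° = 1.246863 rad and θ = 314.5° = 5.489060 rad:
Destination latitude: φ₂ = arcsin( sin φ₁ cos δ + cos φ₁ sin δ cos θ ) = arcsin(0.889307) = 62.79°.
Δλ = atan2( sin θ sin δ cos φ₁ , cos δ − sin φ₁ sin φ₂ ) = atan2(-0.137570, -0.047565) = -1.903680 rad = -109.07°.
Hence λ₂ = 119.96° + -109.07° = 10.89°.

longitude 10.89°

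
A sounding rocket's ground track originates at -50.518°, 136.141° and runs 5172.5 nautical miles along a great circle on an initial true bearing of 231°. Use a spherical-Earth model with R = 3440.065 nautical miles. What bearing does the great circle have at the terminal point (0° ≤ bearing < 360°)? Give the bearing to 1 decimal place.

final bearing 326.4°

Angular distance δ = d/R = 5172.5 / 3440.065 = 1.503605 rad.
Converting: φ₁ = -0.881705 rad, θ = 4.031711 rad.
Applying the spherical law of cosines for sides, sin φ₂ = sin φ₁ cos δ + cos φ₁ sin δ cos θ = -0.451062, so φ₂ = -26.812°.
For the longitude increment, Δλ = atan2( sin θ sin δ cos φ₁, cos δ − sin φ₁ sin φ₂ ) = atan2(-0.493022, -0.281000) = -119.681°.
λ₂ = 136.141° + -119.681° = 16.460°.
The forward bearing on arrival equals the back-azimuth from the destination plus 180°.
Back-azimuth from P₂ (-26.8°, 16.5°) to P₁ (-50.5°, 136.1°), with Δλ' = λ₁ − λ₂ = 119.7°: atan2( sin Δλ' cos φ₁ , cos φ₂ sin φ₁ − sin φ₂ cos φ₁ cos Δλ' ) = 146.4°.
Final bearing = (146.4° + 180°) mod 360° = 326.4°.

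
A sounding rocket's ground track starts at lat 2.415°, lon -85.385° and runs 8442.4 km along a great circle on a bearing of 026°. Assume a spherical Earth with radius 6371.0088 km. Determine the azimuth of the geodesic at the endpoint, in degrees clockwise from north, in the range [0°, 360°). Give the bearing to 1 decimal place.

Central angle δ = d/R = 1.325128 rad.
Converting: φ₁ = 0.042150 rad, θ = 0.453786 rad.
sin φ₂ = sin φ₁ cos δ + cos φ₁ sin δ cos θ = (0.042137)(0.243205) + (0.999112)(0.969975)(0.898794) = 0.881281
φ₂ = asin(0.881281) = 1.078567 rad = 61.797°.
Δλ = atan2( sin θ sin δ cos φ₁ , cos δ − sin φ₁ sin φ₂ ) = atan2(0.424831, 0.206070) = 1.119169 rad = 64.124°.
Hence λ₂ = -85.385° + 64.124° = -21.261°.
The forward bearing on arrival equals the back-azimuth from the destination plus 180°.
Back-azimuth from P₂ (61.8°, -21.3°) to P₁ (2.4°, -85.4°), with Δλ' = λ₁ − λ₂ = -64.1°: atan2( sin Δλ' cos φ₁ , cos φ₂ sin φ₁ − sin φ₂ cos φ₁ cos Δλ' ) = 247.9°.
Final bearing = (247.9° + 180°) mod 360° = 67.9°.

final bearing 67.9°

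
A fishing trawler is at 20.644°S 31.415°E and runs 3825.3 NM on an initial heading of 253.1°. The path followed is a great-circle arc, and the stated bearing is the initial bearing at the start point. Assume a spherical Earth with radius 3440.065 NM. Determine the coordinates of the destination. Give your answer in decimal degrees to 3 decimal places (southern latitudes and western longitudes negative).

δ = 3825.3/3440.065 = 1.111985 rad (63.7120°).
Start latitude φ₁ = -0.360306 rad; initial bearing θ = 4.417428 rad.
Destination latitude: φ₂ = arcsin( sin φ₁ cos δ + cos φ₁ sin δ cos θ ) = arcsin(-0.400045) = -23.581°.
Then Δλ = atan2(-0.802775, 0.301843) = -1.211150 rad, from sin θ sin δ cos φ₁ over cos δ − sin φ₁ sin φ₂.
λ₂ = λ₁ + Δλ = -37.979°.

latitude -23.581°, longitude -37.979°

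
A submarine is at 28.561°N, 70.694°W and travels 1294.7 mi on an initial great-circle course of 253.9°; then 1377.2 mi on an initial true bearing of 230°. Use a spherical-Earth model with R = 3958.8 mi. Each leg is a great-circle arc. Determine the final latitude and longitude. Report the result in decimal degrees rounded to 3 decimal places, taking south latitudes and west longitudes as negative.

latitude 8.563°, longitude -105.450°

Apply the spherical direct solution leg by leg, carrying full precision between legs.
Leg 1: from (28.561°, -70.694°), δ = 1294.7/3958.8 = 0.327044 rad, θ = 253.9° → φ = 21.994°, λ = -90.137°.
Leg 2: from (21.994°, -90.137°), δ = 1377.2/3958.8 = 0.347883 rad, θ = 230° → φ = 8.563°, λ = -105.450°.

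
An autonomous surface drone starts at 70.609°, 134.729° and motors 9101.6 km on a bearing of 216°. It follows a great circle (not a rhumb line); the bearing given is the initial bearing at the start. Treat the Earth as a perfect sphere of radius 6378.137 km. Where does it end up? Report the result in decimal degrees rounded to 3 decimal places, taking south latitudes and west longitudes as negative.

Central angle δ = d/R = 1.427000 rad.
With φ₁ = 70.609° = 1.232360 rad and θ = 216° = 3.769911 rad:
sin φ₂ = sin φ₁ cos δ + cos φ₁ sin δ cos θ = (0.943275)(0.143302) + (0.332013)(0.989679)(-0.809017) = -0.130659
φ₂ = asin(-0.130659) = -0.131034 rad = -7.508°.
For the longitude increment, Δλ = atan2( sin θ sin δ cos φ₁, cos δ − sin φ₁ sin φ₂ ) = atan2(-0.193138, 0.266549) = -35.927°.
λ₂ = 134.729° + -35.927° = 98.802°.

latitude -7.508°, longitude 98.802°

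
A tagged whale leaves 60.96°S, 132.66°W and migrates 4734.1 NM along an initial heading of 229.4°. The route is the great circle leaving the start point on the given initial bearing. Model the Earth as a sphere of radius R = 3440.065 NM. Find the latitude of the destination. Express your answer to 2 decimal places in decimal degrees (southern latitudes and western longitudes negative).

latitude -28.62°

δ = 4734.1/3440.065 = 1.376166 rad (78.8485°).
With φ₁ = -60.96° = -1.063953 rad and θ = 229.4° = 4.003785 rad:
Destination latitude: φ₂ = arcsin( sin φ₁ cos δ + cos φ₁ sin δ cos θ ) = arcsin(-0.479024) = -28.62°.
For the longitude increment, Δλ = atan2( sin θ sin δ cos φ₁, cos δ − sin φ₁ sin φ₂ ) = atan2(-0.361607, -0.225398) = -121.94°.
λ₂ = -132.66° + -121.94° = -254.60°, normalized to (−180°, 180°] → 105.40°.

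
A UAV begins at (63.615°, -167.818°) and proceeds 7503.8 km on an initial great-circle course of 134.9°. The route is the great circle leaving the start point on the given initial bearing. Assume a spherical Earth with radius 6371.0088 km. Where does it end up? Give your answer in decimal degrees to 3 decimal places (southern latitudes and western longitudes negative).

latitude 3.054°, longitude -126.878°

Central angle δ = d/R = 1.177804 rad.
Converting: φ₁ = 1.110291 rad, θ = 2.354449 rad.
sin φ₂ = sin φ₁ cos δ + cos φ₁ sin δ cos θ = (0.895828)(0.382954) + (0.444401)(0.923767)(-0.705872) = 0.053285
φ₂ = asin(0.053285) = 0.053310 rad = 3.054°.
Δλ = atan2( sin θ sin δ cos φ₁ , cos δ − sin φ₁ sin φ₂ ) = atan2(0.290790, 0.335220) = 0.714543 rad = 40.940°.
Hence λ₂ = -167.818° + 40.940° = -126.878°.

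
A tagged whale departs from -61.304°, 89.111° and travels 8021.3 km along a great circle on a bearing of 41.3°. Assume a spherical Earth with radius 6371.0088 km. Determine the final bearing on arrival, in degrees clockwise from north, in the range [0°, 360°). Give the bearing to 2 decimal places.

Angular distance δ = d/R = 8021.3 / 6371.0088 = 1.259031 rad.
Start latitude φ₁ = -1.069957 rad; initial bearing θ = 0.720821 rad.
sin φ₂ = sin φ₁ cos δ + cos φ₁ sin δ cos θ = (-0.877180)(0.306739) + (0.480162)(0.951794)(0.751264) = 0.074274
φ₂ = asin(0.074274) = 0.074343 rad = 4.260°.
For the longitude increment, Δλ = atan2( sin θ sin δ cos φ₁, cos δ − sin φ₁ sin φ₂ ) = atan2(0.301631, 0.371891) = 39.045°.
λ₂ = λ₁ + Δλ = 128.156°.
The forward bearing on arrival equals the back-azimuth from the destination plus 180°.
Back-azimuth from P₂ (4.26°, 128.16°) to P₁ (-61.30°, 89.11°), with Δλ' = λ₁ − λ₂ = -39.04°: atan2( sin Δλ' cos φ₁ , cos φ₂ sin φ₁ − sin φ₂ cos φ₁ cos Δλ' ) = 198.53°.
Final bearing = (198.53° + 180°) mod 360° = 18.53°.

final bearing 18.53°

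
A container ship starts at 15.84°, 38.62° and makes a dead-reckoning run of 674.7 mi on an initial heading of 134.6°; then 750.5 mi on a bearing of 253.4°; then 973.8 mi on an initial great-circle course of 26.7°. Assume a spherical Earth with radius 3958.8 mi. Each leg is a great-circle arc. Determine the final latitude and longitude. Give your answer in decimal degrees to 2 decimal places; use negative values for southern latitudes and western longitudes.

latitude 18.18°, longitude 41.80°

Apply the spherical direct solution leg by leg, carrying full precision between legs.
Leg 1: from (15.84°, 38.62°), δ = 674.7/3958.8 = 0.170430 rad, θ = 134.6° → φ = 8.88°, λ = 45.64°.
Leg 2: from (8.88°, 45.64°), δ = 750.5/3958.8 = 0.189578 rad, θ = 253.4° → φ = 5.65°, λ = 35.19°.
Leg 3: from (5.65°, 35.19°), δ = 973.8/3958.8 = 0.245984 rad, θ = 26.7° → φ = 18.18°, λ = 41.80°.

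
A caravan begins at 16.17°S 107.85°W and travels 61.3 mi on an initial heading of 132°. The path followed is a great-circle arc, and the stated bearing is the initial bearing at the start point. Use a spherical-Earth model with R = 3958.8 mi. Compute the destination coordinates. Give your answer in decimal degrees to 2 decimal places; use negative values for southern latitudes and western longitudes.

The arc subtends δ = 61.3/3958.8 = 0.015484 rad at the centre.
Converting: φ₁ = -0.282220 rad, θ = 2.303835 rad.
Applying the spherical law of cosines for sides, sin φ₂ = sin φ₁ cos δ + cos φ₁ sin δ cos θ = -0.288406, so φ₂ = -16.76°.
Then Δλ = atan2(0.011052, 0.919563) = 0.012018 rad, from sin θ sin δ cos φ₁ over cos δ − sin φ₁ sin φ₂.
λ₂ = -107.85° + 0.69° = -107.16°.

latitude -16.76°, longitude -107.16°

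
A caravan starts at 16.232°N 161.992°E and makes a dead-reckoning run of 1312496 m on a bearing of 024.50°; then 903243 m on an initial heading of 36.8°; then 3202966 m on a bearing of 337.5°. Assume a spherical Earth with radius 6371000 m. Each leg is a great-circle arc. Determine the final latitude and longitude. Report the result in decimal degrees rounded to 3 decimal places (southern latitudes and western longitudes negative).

Apply the spherical direct solution leg by leg, carrying full precision between legs.
Leg 1: from (16.232°, 161.992°), δ = 1312496/6371000 = 0.206011 rad, θ = 24.5° → φ = 26.894°, λ = 167.450°.
Leg 2: from (26.894°, 167.450°), δ = 903243/6371000 = 0.141774 rad, θ = 36.8° → φ = 33.278°, λ = 173.261°.
Leg 3: from (33.278°, 173.261°), δ = 3202966/6371000 = 0.502741 rad, θ = 337.5° → φ = 58.536°, λ = 152.574°.

latitude 58.536°, longitude 152.574°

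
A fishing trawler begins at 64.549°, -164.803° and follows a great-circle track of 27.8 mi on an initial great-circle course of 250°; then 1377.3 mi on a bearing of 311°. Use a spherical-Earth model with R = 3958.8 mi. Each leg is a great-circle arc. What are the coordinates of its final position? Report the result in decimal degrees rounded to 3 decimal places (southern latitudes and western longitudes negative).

latitude 70.818°, longitude 142.777°

Apply the spherical direct solution leg by leg, carrying full precision between legs.
Leg 1: from (64.549°, -164.803°), δ = 27.8/3958.8 = 0.007022 rad, θ = 250° → φ = 64.409°, λ = -165.678°.
Leg 2: from (64.409°, -165.678°), δ = 1377.3/3958.8 = 0.347908 rad, θ = 311° → φ = 70.818°, λ = 142.777°.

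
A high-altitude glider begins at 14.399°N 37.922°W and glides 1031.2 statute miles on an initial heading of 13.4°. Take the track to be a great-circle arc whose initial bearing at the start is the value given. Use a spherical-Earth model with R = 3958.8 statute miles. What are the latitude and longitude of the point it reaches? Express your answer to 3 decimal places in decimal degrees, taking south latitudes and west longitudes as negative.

latitude 28.878°, longitude -34.014°

Central angle δ = d/R = 0.260483 rad.
Start latitude φ₁ = 0.251310 rad; initial bearing θ = 0.233874 rad.
sin φ₂ = sin φ₁ cos δ + cos φ₁ sin δ cos θ = (0.248673)(0.966266) + (0.968588)(0.257547)(0.972776) = 0.482950
φ₂ = asin(0.482950) = 0.504021 rad = 28.878°.
Δλ = atan2( sin θ sin δ cos φ₁ , cos δ − sin φ₁ sin φ₂ ) = atan2(0.057811, 0.846169) = 0.068215 rad = 3.908°.
λ₂ = λ₁ + Δλ = -34.014°.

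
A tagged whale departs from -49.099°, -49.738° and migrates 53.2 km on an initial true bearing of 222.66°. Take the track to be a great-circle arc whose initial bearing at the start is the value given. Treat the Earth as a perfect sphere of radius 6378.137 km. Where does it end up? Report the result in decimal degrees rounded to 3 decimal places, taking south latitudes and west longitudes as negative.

latitude -49.449°, longitude -50.236°

Central angle δ = d/R = 0.008341 rad.
Converting: φ₁ = -0.856939 rad, θ = 3.886150 rad.
Applying the spherical law of cosines for sides, sin φ₂ = sin φ₁ cos δ + cos φ₁ sin δ cos θ = -0.759832, so φ₂ = -49.449°.
Then Δλ = atan2(-0.003701, 0.425652) = -0.008694 rad, from sin θ sin δ cos φ₁ over cos δ − sin φ₁ sin φ₂.
λ₂ = -49.738° + -0.498° = -50.236°.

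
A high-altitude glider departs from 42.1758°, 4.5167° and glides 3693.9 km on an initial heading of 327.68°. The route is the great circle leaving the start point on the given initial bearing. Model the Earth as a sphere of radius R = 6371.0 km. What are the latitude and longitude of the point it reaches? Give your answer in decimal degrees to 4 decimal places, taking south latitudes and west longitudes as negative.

Angular distance δ = d/R = 3693.9 / 6371 = 0.579799 rad.
With φ₁ = 42.1758° = 0.736107 rad and θ = 327.68° = 5.719095 rad:
sin φ₂ = sin φ₁ cos δ + cos φ₁ sin δ cos θ = (0.671408)(0.836573) + (0.741088)(0.547856)(0.845075) = 0.904790
φ₂ = asin(0.904790) = 1.130886 rad = 64.7950°.
Δλ = atan2( sin θ sin δ cos φ₁ , cos δ − sin φ₁ sin φ₂ ) = atan2(-0.217072, 0.229090) = -0.758468 rad = -43.4570°.
λ₂ = 4.5167° + -43.4570° = -38.9403°.

latitude 64.7950°, longitude -38.9403°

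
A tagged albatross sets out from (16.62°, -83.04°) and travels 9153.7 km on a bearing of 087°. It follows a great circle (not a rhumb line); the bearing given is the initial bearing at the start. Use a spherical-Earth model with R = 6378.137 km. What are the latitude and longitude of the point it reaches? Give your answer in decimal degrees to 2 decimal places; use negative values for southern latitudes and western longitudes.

latitude 5.07°, longitude 0.35°

The arc subtends δ = 9153.7/6378.137 = 1.435168 rad at the centre.
Start latitude φ₁ = 0.290074 rad; initial bearing θ = 1.518436 rad.
sin φ₂ = sin φ₁ cos δ + cos φ₁ sin δ cos θ = (0.286023)(0.135213) + (0.958223)(0.990817)(0.052336) = 0.088363
φ₂ = asin(0.088363) = 0.088478 rad = 5.07°.
For the longitude increment, Δλ = atan2( sin θ sin δ cos φ₁, cos δ − sin φ₁ sin φ₂ ) = atan2(0.948122, 0.109939) = 83.39°.
Hence λ₂ = -83.04° + 83.39° = 0.35°.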